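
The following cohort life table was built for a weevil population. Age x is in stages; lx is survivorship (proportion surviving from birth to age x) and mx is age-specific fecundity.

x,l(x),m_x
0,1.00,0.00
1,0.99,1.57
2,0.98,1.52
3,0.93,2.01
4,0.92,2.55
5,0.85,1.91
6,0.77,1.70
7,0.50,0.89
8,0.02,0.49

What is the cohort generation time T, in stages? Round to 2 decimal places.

3.63

lx·mx: 0, 1.5543, 1.4896, 1.8693, 2.346, 1.6235, 1.309, 0.445, 0.0098 → R0 = 10.6465
x·lx·mx: 0, 1.5543, 2.9792, 5.6079, 9.384, 8.1175, 7.854, 3.115, 0.0784 → Σ = 38.6903
T = 38.6903 / 10.6465 = 3.634086… → 3.63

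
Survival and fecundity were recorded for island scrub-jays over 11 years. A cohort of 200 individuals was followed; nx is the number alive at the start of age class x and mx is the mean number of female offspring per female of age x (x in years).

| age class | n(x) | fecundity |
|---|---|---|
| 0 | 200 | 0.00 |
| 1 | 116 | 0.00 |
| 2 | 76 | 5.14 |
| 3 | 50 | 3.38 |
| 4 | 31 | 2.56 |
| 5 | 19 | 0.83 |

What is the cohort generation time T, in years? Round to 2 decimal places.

2.57

lx = nx/n0 = nx/200: 1, 0.58, 0.38, 0.25, 0.155, 0.095
lx·mx: 0, 0, 1.9532, 0.845, 0.3968, 0.07885 → R0 = 3.27385
x·lx·mx: 0, 0, 3.9064, 2.535, 1.5872, 0.39425 → Σ = 8.42285
T = 8.42285 / 3.27385 = 2.572766… → 2.57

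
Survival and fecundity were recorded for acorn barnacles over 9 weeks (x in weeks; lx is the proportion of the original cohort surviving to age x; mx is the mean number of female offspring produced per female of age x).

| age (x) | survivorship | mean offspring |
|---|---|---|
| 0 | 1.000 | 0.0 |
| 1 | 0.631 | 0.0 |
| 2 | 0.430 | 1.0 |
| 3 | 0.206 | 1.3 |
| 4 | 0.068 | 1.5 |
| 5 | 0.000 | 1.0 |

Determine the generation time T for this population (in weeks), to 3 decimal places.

lx·mx: 0, 0, 0.43, 0.2678, 0.102, 0 → R0 = 0.7998
x·lx·mx: 0, 0, 0.86, 0.8034, 0.408, 0 → Σ = 2.0714
T = 2.0714 / 0.7998 = 2.589897… → 2.590

2.590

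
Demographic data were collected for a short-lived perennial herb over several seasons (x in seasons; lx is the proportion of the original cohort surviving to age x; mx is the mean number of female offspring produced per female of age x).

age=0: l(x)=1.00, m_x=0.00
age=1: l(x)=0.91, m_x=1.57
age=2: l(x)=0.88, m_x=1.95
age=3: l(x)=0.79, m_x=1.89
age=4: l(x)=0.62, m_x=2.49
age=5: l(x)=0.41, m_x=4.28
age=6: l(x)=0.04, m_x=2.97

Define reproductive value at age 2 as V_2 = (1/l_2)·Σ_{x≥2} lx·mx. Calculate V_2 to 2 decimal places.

7.53

lx·mx for x ≥ 2: 1.716, 1.4931, 1.5438, 1.7548, 0.1188 → sum = 6.6265
V_2 = 6.6265 / l_2 = 6.6265 / 0.88 = 7.530114… → 7.53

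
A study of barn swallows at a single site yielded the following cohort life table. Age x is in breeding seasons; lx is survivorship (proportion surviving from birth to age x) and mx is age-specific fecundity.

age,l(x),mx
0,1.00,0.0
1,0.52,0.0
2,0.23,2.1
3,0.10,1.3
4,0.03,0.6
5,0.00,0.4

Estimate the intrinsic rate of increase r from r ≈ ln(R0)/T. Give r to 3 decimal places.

-0.203

R0 = Σ lx·mx = 0 + 0 + 0.483 + 0.13 + 0.018 + 0 = 0.631
Σ x·lx·mx = 1.428; T = 1.428/0.631 = 2.26307…
r ≈ ln(R0)/T = ln(0.631)/2.26307… = -0.20346… → -0.203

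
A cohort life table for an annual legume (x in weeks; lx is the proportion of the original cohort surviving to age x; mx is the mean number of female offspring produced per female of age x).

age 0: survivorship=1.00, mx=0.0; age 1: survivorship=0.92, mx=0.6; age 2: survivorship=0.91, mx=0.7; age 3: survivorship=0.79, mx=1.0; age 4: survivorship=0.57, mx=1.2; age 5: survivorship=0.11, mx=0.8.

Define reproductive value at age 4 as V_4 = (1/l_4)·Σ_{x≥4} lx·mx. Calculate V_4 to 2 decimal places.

lx·mx for x ≥ 4: 0.684, 0.088 → sum = 0.772
V_4 = 0.772 / l_4 = 0.772 / 0.57 = 1.354386… → 1.35

1.35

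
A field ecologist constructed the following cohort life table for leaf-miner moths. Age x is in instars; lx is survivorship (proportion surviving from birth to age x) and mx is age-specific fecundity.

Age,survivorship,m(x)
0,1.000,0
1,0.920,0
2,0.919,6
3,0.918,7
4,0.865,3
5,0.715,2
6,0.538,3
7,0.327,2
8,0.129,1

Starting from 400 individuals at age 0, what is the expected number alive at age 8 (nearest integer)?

Expected survivors = N0 · l_8 = 400 × 0.129 = 51.6 → 52

52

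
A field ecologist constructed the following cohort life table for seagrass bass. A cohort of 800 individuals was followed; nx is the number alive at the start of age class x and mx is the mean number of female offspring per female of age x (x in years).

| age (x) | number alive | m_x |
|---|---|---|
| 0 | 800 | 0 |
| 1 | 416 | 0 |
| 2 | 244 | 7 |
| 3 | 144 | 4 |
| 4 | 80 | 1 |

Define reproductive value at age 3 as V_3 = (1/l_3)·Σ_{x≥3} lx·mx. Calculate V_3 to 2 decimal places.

4.56

lx = nx/n0 = nx/800: 1, 0.52, 0.305, 0.18, 0.1
lx·mx for x ≥ 3: 0.72, 0.1 → sum = 0.82
V_3 = 0.82 / l_3 = 0.82 / 0.18 = 4.555556… → 4.56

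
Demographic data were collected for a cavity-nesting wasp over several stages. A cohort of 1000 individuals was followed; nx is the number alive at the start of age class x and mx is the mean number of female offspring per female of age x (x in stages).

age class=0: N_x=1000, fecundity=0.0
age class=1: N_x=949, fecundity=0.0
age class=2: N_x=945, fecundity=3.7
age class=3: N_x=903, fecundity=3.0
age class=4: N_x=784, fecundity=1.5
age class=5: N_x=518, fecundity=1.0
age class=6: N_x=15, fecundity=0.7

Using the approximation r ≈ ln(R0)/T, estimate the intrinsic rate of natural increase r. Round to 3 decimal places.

lx = nx/n0 = nx/1000: 1, 0.949, 0.945, 0.903, 0.784, 0.518, 0.015
R0 = Σ lx·mx = 0 + 0 + 3.4965 + 2.709 + 1.176 + 0.518 + 0.0105 = 7.91
Σ x·lx·mx = 22.477; T = 22.477/7.91 = 2.84159…
r ≈ ln(R0)/T = ln(7.91)/2.84159… = 0.72781… → 0.728

0.728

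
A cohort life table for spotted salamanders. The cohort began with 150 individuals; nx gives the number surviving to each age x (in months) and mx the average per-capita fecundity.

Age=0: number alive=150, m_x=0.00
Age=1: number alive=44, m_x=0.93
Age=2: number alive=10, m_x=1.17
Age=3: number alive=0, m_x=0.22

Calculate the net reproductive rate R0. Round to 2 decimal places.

0.35

lx = nx/n0 = nx/150: 1, 0.29333…, 0.06667…, 0
lx·mx by age: 0, 0.2728…, 0.078…, 0
R0 = Σ lx·mx = 0.3508… → 0.35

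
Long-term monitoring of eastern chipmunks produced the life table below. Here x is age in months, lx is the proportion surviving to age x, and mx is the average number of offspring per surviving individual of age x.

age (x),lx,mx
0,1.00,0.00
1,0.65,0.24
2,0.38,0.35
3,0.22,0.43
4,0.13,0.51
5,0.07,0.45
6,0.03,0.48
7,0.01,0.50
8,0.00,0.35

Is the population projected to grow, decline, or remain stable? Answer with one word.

declining

R0 = Σ lx·mx = 0 + 0.156 + 0.133 + 0.0946 + 0.0663 + 0.0315 + 0.0144 + 0.005 + 0 = 0.5008
R0 < 1, so the population is declining.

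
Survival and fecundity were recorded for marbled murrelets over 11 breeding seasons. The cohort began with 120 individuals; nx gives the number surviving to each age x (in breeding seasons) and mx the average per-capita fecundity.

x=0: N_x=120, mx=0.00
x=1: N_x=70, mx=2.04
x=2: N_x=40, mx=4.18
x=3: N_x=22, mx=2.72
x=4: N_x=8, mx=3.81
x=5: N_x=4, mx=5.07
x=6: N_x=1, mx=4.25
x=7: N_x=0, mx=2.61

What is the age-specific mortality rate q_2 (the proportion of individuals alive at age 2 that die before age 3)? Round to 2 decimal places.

0.45

lx = nx/n0 = nx/120: 1, 0.58333…, 0.33333…, 0.18333…, 0.06667…, 0.03333…, 0.00833…, 0
q_2 = (l_2 − l_3) / l_2 = (0.333333… − 0.183333…) / 0.333333…
     = 0.15… / 0.333333… = 0.45… → 0.45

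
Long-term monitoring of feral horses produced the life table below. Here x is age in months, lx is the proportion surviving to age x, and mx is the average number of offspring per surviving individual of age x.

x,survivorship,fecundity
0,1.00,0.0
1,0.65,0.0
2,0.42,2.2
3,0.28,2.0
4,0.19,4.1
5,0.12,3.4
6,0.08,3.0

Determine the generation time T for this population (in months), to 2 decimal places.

3.48

lx·mx: 0, 0, 0.924, 0.56, 0.779, 0.408, 0.24 → R0 = 2.911
x·lx·mx: 0, 0, 1.848, 1.68, 3.116, 2.04, 1.44 → Σ = 10.124
T = 10.124 / 2.911 = 3.477843… → 3.48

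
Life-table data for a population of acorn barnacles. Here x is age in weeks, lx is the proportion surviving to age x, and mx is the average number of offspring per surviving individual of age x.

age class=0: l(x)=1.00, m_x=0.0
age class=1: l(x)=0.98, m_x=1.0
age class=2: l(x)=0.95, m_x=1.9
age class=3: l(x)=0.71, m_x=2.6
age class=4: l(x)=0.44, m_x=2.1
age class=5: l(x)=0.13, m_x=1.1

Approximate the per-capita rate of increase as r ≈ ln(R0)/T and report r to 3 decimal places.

0.682

R0 = Σ lx·mx = 0 + 0.98 + 1.805 + 1.846 + 0.924 + 0.143 = 5.698
Σ x·lx·mx = 14.539; T = 14.539/5.698 = 2.5516…
r ≈ ln(R0)/T = ln(5.698)/2.5516… = 0.68197… → 0.682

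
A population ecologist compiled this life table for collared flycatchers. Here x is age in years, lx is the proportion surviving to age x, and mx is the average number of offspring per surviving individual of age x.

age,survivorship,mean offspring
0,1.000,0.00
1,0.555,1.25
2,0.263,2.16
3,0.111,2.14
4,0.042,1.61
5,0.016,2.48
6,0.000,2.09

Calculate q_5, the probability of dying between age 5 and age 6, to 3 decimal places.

1.000

q_5 = (l_5 − l_6) / l_5 = (0.016 − 0) / 0.016
     = 0.016 / 0.016 = 1 → 1.000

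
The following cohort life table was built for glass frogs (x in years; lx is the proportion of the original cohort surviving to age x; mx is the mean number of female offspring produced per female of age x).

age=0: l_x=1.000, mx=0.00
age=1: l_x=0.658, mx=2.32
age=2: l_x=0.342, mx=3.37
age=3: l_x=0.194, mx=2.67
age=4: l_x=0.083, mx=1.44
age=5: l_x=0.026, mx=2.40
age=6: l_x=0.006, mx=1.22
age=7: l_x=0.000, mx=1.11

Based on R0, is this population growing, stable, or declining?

growing

R0 = Σ lx·mx = 0 + 1.52656 + 1.15254 + 0.51798 + 0.11952 + 0.0624 + 0.00732 + 0 = 3.38632
R0 > 1, so the population is growing.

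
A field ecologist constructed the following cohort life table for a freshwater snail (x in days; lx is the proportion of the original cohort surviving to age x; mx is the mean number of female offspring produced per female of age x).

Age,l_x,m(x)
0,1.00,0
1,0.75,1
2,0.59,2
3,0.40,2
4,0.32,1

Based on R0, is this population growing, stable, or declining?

R0 = Σ lx·mx = 0 + 0.75 + 1.18 + 0.8 + 0.32 = 3.05
R0 > 1, so the population is growing.

growing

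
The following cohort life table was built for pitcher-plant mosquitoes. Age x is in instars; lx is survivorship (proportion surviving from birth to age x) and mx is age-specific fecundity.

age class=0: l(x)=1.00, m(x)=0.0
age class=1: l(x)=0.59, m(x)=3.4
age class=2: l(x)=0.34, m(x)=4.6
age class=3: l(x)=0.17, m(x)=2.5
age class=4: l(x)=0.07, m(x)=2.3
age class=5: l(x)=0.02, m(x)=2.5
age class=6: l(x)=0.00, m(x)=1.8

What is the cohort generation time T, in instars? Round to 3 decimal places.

lx·mx: 0, 2.006, 1.564, 0.425, 0.161, 0.05, 0 → R0 = 4.206
x·lx·mx: 0, 2.006, 3.128, 1.275, 0.644, 0.25, 0 → Σ = 7.303
T = 7.303 / 4.206 = 1.736329… → 1.736

1.736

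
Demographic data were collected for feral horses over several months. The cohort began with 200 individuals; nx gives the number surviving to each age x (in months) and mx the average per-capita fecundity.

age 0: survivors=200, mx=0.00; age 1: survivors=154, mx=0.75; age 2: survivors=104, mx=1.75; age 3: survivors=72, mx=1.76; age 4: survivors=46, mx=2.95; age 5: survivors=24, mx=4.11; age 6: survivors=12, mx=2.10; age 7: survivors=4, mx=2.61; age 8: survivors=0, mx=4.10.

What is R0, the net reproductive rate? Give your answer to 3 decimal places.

lx = nx/n0 = nx/200: 1, 0.77, 0.52, 0.36, 0.23, 0.12, 0.06, 0.02, 0
lx·mx by age: 0, 0.5775, 0.91, 0.6336, 0.6785, 0.4932, 0.126, 0.0522, 0
R0 = Σ lx·mx = 3.471 → 3.471

3.471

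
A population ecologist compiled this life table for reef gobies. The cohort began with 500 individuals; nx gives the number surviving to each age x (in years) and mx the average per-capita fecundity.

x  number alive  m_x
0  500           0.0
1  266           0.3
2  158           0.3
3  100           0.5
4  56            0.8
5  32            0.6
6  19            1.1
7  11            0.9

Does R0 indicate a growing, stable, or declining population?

lx = nx/n0 = nx/500: 1, 0.532, 0.316, 0.2, 0.112, 0.064, 0.038, 0.022
R0 = Σ lx·mx = 0 + 0.1596 + 0.0948 + 0.1 + 0.0896 + 0.0384 + 0.0418 + 0.0198 = 0.544
R0 < 1, so the population is declining.

declining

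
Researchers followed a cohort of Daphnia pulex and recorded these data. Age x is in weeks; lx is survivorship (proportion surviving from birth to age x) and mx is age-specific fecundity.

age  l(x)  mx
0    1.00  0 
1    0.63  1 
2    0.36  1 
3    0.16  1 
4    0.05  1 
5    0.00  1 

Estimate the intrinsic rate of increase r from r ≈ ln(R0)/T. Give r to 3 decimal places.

R0 = Σ lx·mx = 0 + 0.63 + 0.36 + 0.16 + 0.05 + 0 = 1.2
Σ x·lx·mx = 2.03; T = 2.03/1.2 = 1.69167…
r ≈ ln(R0)/T = ln(1.2)/1.69167… = 0.10778… → 0.108

0.108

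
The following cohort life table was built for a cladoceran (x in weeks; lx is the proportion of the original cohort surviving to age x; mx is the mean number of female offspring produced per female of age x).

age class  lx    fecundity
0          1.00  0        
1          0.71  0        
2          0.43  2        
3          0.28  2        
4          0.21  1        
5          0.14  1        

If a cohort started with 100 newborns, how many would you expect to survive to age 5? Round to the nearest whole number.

14

Expected survivors = N0 · l_5 = 100 × 0.14 = 14 → 14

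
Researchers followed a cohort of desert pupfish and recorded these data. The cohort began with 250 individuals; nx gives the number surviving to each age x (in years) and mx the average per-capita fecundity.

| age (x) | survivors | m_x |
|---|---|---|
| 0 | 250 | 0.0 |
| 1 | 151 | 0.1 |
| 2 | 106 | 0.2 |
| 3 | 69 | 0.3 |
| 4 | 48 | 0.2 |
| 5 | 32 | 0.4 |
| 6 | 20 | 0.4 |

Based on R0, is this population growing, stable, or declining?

declining

lx = nx/n0 = nx/250: 1, 0.604, 0.424, 0.276, 0.192, 0.128, 0.08
R0 = Σ lx·mx = 0 + 0.0604 + 0.0848 + 0.0828 + 0.0384 + 0.0512 + 0.032 = 0.3496
R0 < 1, so the population is declining.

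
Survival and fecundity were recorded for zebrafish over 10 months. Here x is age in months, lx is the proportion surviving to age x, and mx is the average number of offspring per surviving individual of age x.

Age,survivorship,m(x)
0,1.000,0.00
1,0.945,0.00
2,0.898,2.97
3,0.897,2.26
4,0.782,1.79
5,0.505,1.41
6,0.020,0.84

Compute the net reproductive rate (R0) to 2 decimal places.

lx·mx by age: 0, 0, 2.66706, 2.02722, 1.39978, 0.71205, 0.0168
R0 = Σ lx·mx = 6.82291 → 6.82

6.82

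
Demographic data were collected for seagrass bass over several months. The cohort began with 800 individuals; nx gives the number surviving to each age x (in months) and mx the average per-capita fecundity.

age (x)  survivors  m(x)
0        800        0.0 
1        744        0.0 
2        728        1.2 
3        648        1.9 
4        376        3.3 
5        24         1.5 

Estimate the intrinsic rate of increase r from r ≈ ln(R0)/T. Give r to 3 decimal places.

lx = nx/n0 = nx/800: 1, 0.93, 0.91, 0.81, 0.47, 0.03
R0 = Σ lx·mx = 0 + 0 + 1.092 + 1.539 + 1.551 + 0.045 = 4.227
Σ x·lx·mx = 13.23; T = 13.23/4.227 = 3.12988…
r ≈ ln(R0)/T = ln(4.227)/3.12988… = 0.46056… → 0.461

0.461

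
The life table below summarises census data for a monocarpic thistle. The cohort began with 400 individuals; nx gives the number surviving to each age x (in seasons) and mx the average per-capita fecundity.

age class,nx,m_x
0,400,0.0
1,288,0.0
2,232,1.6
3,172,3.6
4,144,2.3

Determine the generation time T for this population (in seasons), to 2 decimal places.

lx = nx/n0 = nx/400: 1, 0.72, 0.58, 0.43, 0.36
lx·mx: 0, 0, 0.928, 1.548, 0.828 → R0 = 3.304
x·lx·mx: 0, 0, 1.856, 4.644, 3.312 → Σ = 9.812
T = 9.812 / 3.304 = 2.969734… → 2.97

2.97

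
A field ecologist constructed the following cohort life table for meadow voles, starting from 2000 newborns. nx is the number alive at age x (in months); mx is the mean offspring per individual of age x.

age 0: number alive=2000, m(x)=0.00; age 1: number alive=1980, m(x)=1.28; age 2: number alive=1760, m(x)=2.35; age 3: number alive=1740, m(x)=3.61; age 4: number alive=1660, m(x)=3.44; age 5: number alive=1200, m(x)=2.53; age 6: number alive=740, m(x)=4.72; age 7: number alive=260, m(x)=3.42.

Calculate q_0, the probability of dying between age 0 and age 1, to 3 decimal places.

0.010

lx = nx/n0 = nx/2000: 1, 0.99, 0.88, 0.87, 0.83, 0.6, 0.37, 0.13
q_0 = (l_0 − l_1) / l_0 = (1 − 0.99) / 1
     = 0.01 / 1 = 0.01 → 0.010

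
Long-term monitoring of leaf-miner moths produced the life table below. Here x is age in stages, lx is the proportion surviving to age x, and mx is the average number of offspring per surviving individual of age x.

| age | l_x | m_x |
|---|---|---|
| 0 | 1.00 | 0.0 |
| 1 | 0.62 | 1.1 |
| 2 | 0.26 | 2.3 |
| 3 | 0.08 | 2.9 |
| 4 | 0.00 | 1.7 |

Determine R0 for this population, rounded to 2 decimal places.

1.51

lx·mx by age: 0, 0.682, 0.598, 0.232, 0
R0 = Σ lx·mx = 1.512 → 1.51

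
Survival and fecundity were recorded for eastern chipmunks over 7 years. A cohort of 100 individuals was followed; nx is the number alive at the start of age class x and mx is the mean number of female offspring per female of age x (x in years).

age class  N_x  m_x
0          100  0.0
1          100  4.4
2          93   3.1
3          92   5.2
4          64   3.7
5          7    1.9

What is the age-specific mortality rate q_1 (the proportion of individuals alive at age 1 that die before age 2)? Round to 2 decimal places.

0.07

lx = nx/n0 = nx/100: 1, 1, 0.93, 0.92, 0.64, 0.07
q_1 = (l_1 − l_2) / l_1 = (1 − 0.93) / 1
     = 0.07 / 1 = 0.07 → 0.07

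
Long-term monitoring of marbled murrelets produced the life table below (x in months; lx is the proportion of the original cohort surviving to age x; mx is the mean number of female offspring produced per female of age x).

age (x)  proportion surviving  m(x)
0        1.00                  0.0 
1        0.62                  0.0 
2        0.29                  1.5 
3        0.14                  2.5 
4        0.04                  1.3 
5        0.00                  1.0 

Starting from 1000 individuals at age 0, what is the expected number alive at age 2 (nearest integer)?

Expected survivors = N0 · l_2 = 1000 × 0.29 = 290 → 290

290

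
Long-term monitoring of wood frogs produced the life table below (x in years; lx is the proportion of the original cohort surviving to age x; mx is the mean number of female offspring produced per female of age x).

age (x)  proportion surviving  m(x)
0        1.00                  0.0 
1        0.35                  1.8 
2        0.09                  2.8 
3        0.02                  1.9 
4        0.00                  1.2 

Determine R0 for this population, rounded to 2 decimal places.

0.92

lx·mx by age: 0, 0.63, 0.252, 0.038, 0
R0 = Σ lx·mx = 0.92 → 0.92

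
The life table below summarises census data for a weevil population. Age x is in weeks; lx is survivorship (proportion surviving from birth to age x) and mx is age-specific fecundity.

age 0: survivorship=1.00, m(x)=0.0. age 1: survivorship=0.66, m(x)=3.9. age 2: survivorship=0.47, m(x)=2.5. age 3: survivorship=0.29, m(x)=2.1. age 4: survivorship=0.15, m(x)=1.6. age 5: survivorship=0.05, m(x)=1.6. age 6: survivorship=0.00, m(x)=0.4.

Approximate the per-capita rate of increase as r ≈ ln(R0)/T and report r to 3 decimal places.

R0 = Σ lx·mx = 0 + 2.574 + 1.175 + 0.609 + 0.24 + 0.08 + 0 = 4.678
Σ x·lx·mx = 8.111; T = 8.111/4.678 = 1.73386…
r ≈ ln(R0)/T = ln(4.678)/1.73386… = 0.88985… → 0.890

0.890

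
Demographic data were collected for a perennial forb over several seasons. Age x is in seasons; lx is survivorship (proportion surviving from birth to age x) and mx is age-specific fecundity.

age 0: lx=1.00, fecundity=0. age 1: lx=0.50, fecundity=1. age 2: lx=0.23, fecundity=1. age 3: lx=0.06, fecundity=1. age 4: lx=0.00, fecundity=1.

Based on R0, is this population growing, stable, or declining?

declining

R0 = Σ lx·mx = 0 + 0.5 + 0.23 + 0.06 + 0 = 0.79
R0 < 1, so the population is declining.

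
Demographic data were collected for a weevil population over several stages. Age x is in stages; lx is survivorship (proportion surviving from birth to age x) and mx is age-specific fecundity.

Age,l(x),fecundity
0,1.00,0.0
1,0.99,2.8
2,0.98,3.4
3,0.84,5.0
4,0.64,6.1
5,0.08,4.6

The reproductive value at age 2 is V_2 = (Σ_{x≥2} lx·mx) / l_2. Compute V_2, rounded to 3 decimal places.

lx·mx for x ≥ 2: 3.332, 4.2, 3.904, 0.368 → sum = 11.804
V_2 = 11.804 / l_2 = 11.804 / 0.98 = 12.044898… → 12.045

12.045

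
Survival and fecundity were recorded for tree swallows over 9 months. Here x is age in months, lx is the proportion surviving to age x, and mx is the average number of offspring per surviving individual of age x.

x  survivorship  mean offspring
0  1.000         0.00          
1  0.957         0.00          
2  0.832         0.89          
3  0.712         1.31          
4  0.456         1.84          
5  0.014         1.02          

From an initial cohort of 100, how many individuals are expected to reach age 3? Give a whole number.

71

Expected survivors = N0 · l_3 = 100 × 0.712 = 71.2 → 71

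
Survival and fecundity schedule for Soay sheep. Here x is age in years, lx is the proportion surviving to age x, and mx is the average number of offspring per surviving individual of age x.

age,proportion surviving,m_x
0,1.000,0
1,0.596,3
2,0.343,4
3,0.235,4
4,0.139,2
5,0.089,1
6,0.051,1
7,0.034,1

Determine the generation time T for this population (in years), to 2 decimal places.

lx·mx: 0, 1.788, 1.372, 0.94, 0.278, 0.089, 0.051, 0.034 → R0 = 4.552
x·lx·mx: 0, 1.788, 2.744, 2.82, 1.112, 0.445, 0.306, 0.238 → Σ = 9.453
T = 9.453 / 4.552 = 2.07667… → 2.08

2.08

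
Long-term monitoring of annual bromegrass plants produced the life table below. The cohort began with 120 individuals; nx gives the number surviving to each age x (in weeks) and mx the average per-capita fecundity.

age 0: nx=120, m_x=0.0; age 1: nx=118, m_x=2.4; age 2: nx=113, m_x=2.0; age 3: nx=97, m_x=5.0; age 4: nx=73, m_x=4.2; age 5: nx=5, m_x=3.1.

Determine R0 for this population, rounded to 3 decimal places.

lx = nx/n0 = nx/120: 1, 0.98333…, 0.94167…, 0.80833…, 0.60833…, 0.04167…
lx·mx by age: 0, 2.36…, 1.883333…, 4.041667…, 2.555…, 0.129167…
R0 = Σ lx·mx = 10.969167… → 10.969

10.969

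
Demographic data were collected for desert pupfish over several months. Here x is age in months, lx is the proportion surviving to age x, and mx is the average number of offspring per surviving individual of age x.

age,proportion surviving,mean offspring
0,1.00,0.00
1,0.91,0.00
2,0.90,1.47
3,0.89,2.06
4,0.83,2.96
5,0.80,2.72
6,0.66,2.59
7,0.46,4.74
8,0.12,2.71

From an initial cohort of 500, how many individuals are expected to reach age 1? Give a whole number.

Expected survivors = N0 · l_1 = 500 × 0.91 = 455 → 455

455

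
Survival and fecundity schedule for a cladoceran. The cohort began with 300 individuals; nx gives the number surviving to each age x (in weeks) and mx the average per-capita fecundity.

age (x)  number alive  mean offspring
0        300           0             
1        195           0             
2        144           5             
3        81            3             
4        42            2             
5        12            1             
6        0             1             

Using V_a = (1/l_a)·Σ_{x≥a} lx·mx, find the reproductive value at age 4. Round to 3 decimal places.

lx = nx/n0 = nx/300: 1, 0.65, 0.48, 0.27, 0.14, 0.04, 0
lx·mx for x ≥ 4: 0.28, 0.04, 0 → sum = 0.32
V_4 = 0.32 / l_4 = 0.32 / 0.14 = 2.285714… → 2.286

2.286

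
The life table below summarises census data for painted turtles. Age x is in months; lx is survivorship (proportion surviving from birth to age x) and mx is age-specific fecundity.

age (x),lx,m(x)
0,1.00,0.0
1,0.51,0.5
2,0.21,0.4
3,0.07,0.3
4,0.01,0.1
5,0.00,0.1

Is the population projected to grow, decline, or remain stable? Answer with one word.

declining

R0 = Σ lx·mx = 0 + 0.255 + 0.084 + 0.021 + 0.001 + 0 = 0.361
R0 < 1, so the population is declining.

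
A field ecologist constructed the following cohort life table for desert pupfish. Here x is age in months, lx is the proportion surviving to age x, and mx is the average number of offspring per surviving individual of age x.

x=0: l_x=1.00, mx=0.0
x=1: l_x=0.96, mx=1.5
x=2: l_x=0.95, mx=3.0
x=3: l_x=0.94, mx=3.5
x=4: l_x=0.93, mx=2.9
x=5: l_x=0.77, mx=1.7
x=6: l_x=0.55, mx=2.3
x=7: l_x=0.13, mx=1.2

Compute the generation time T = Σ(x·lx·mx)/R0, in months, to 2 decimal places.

lx·mx: 0, 1.44, 2.85, 3.29, 2.697, 1.309, 1.265, 0.156 → R0 = 13.007
x·lx·mx: 0, 1.44, 5.7, 9.87, 10.788, 6.545, 7.59, 1.092 → Σ = 43.025
T = 43.025 / 13.007 = 3.307834… → 3.31

3.31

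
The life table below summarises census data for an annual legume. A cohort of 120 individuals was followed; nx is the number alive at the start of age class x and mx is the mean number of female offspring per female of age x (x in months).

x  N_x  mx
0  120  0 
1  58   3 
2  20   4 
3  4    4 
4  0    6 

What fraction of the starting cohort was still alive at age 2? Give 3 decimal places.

0.167

l_2 = n_2/n_0 = 20/120 = 0.166667… → 0.167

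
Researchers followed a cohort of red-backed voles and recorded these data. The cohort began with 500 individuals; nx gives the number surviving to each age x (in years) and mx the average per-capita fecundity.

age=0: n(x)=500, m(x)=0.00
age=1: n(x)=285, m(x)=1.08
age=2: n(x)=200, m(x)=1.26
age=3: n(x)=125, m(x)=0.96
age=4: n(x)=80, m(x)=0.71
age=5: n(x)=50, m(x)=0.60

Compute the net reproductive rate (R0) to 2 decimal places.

1.53

lx = nx/n0 = nx/500: 1, 0.57, 0.4, 0.25, 0.16, 0.1
lx·mx by age: 0, 0.6156, 0.504, 0.24, 0.1136, 0.06
R0 = Σ lx·mx = 1.5332 → 1.53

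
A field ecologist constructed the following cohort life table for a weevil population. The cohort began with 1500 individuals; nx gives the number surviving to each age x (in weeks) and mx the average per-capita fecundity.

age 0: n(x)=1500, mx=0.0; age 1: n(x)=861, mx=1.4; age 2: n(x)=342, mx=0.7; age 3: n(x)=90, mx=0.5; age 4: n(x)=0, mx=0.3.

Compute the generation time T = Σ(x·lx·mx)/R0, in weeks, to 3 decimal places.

1.221

lx = nx/n0 = nx/1500: 1, 0.574, 0.228, 0.06, 0
lx·mx: 0, 0.8036, 0.1596, 0.03, 0 → R0 = 0.9932
x·lx·mx: 0, 0.8036, 0.3192, 0.09, 0 → Σ = 1.2128
T = 1.2128 / 0.9932 = 1.221104… → 1.221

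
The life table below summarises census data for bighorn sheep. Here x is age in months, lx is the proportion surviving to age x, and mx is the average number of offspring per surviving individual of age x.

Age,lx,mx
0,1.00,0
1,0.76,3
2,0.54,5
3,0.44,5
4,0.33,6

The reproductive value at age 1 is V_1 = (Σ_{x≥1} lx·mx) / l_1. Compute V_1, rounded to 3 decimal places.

lx·mx for x ≥ 1: 2.28, 2.7, 2.2, 1.98 → sum = 9.16
V_1 = 9.16 / l_1 = 9.16 / 0.76 = 12.052632… → 12.053

12.053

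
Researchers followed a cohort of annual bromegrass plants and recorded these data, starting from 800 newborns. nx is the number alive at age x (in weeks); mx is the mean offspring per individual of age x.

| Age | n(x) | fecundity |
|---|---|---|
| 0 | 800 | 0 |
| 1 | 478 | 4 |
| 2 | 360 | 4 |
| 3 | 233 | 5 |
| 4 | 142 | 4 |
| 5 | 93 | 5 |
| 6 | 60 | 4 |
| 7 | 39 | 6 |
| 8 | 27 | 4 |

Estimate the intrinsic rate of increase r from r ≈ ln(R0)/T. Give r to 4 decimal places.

lx = nx/n0 = nx/800: 1, 0.5975, 0.45, 0.29125, 0.1775, 0.11625, 0.075, 0.04875, 0.03375
R0 = Σ lx·mx = 0 + 2.39 + 1.8 + 1.45625 + 0.71 + 0.58125 + 0.3 + 0.2925 + 0.135 = 7.665
Σ x·lx·mx = 21.0325; T = 21.0325/7.665 = 2.74397…
r ≈ ln(R0)/T = ln(7.665)/2.74397… = 0.742234… → 0.7422

0.7422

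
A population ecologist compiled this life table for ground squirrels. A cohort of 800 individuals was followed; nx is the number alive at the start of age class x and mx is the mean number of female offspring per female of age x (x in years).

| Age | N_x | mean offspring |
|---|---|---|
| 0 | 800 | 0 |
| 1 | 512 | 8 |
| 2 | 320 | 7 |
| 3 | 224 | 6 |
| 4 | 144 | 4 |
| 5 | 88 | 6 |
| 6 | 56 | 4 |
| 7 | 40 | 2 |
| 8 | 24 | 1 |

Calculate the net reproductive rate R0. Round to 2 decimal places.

lx = nx/n0 = nx/800: 1, 0.64, 0.4, 0.28, 0.18, 0.11, 0.07, 0.05, 0.03
lx·mx by age: 0, 5.12, 2.8, 1.68, 0.72, 0.66, 0.28, 0.1, 0.03
R0 = Σ lx·mx = 11.39 → 11.39

11.39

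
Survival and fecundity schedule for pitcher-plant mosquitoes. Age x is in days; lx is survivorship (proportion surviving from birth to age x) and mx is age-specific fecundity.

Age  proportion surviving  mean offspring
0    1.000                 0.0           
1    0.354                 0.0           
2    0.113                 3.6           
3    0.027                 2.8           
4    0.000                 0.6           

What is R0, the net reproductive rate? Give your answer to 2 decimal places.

lx·mx by age: 0, 0, 0.4068, 0.0756, 0
R0 = Σ lx·mx = 0.4824 → 0.48

0.48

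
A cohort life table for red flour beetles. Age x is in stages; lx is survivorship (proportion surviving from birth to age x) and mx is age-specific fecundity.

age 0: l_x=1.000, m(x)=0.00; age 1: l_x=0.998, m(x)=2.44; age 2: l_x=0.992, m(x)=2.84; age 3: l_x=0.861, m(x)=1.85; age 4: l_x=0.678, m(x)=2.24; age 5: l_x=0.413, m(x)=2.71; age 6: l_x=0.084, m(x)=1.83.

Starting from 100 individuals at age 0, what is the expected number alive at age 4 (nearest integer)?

68

Expected survivors = N0 · l_4 = 100 × 0.678 = 67.8 → 68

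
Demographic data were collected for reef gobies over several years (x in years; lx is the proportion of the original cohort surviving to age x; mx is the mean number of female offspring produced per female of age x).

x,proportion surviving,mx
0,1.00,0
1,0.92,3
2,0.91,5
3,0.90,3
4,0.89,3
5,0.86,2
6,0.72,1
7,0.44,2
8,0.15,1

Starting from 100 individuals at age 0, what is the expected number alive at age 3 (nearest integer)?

Expected survivors = N0 · l_3 = 100 × 0.90 = 90 → 90

90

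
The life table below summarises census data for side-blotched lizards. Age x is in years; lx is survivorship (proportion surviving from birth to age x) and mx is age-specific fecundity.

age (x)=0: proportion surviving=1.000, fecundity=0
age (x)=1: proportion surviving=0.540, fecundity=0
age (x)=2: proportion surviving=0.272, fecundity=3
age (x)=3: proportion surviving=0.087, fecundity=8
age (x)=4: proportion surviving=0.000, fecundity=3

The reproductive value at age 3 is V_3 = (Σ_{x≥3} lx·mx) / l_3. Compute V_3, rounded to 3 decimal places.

lx·mx for x ≥ 3: 0.696, 0 → sum = 0.696
V_3 = 0.696 / l_3 = 0.696 / 0.087 = 8 → 8.000

8.000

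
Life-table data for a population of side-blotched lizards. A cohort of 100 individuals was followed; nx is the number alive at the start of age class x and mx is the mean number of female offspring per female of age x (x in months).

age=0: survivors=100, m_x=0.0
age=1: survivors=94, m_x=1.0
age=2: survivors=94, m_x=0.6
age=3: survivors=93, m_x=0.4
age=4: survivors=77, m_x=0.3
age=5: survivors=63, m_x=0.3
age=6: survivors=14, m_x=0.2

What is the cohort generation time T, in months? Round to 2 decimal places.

lx = nx/n0 = nx/100: 1, 0.94, 0.94, 0.93, 0.77, 0.63, 0.14
lx·mx: 0, 0.94, 0.564, 0.372, 0.231, 0.189, 0.028 → R0 = 2.324
x·lx·mx: 0, 0.94, 1.128, 1.116, 0.924, 0.945, 0.168 → Σ = 5.221
T = 5.221 / 2.324 = 2.246558… → 2.25

2.25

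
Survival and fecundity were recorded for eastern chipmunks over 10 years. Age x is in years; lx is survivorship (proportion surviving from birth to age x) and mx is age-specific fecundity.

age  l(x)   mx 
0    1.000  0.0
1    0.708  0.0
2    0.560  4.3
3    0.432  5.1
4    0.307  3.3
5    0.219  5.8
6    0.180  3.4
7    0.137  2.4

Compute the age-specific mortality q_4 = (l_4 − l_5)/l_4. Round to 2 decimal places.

q_4 = (l_4 − l_5) / l_4 = (0.307 − 0.219) / 0.307
     = 0.088 / 0.307 = 0.286645… → 0.29

0.29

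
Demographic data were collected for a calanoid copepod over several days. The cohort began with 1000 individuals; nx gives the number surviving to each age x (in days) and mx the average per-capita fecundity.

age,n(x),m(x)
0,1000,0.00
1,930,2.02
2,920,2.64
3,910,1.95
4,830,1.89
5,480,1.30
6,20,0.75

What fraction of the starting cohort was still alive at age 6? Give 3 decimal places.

0.020

l_6 = n_6/n_0 = 20/1000 = 0.02 → 0.020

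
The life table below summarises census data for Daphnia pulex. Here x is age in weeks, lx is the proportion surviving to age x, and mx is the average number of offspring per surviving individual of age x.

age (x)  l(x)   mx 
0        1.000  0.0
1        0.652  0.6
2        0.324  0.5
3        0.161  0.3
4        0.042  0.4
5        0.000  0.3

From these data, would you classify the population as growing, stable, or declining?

declining

R0 = Σ lx·mx = 0 + 0.3912 + 0.162 + 0.0483 + 0.0168 + 0 = 0.6183
R0 < 1, so the population is declining.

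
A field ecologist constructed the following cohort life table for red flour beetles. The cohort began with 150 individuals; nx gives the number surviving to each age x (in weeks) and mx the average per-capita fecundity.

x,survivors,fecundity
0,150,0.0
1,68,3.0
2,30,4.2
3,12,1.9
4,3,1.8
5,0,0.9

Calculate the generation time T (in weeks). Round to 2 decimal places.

1.52

lx = nx/n0 = nx/150: 1, 0.45333…, 0.2, 0.08, 0.02, 0
lx·mx: 0, 1.36…, 0.84, 0.152, 0.036, 0 → R0 = 2.388…
x·lx·mx: 0, 1.36…, 1.68, 0.456, 0.144, 0 → Σ = 3.64…
T = 3.64… / 2.388… = 1.524288… → 1.52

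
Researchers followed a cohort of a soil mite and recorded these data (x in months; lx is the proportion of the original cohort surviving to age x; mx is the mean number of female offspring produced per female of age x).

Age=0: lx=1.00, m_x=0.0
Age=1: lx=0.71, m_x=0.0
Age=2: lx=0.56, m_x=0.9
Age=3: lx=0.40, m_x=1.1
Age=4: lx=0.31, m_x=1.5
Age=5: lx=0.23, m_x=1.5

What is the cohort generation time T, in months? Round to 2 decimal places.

3.37

lx·mx: 0, 0, 0.504, 0.44, 0.465, 0.345 → R0 = 1.754
x·lx·mx: 0, 0, 1.008, 1.32, 1.86, 1.725 → Σ = 5.913
T = 5.913 / 1.754 = 3.371152… → 3.37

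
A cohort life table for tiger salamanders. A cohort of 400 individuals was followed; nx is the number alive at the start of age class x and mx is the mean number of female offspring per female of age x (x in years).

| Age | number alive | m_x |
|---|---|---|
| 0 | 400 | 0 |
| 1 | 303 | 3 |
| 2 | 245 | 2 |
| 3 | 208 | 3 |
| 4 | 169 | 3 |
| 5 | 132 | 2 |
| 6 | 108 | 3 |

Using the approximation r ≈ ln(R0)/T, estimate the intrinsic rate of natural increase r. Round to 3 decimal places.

lx = nx/n0 = nx/400: 1, 0.7575, 0.6125, 0.52, 0.4225, 0.33, 0.27
R0 = Σ lx·mx = 0 + 2.2725 + 1.225 + 1.56 + 1.2675 + 0.66 + 0.81 = 7.795
Σ x·lx·mx = 22.6325; T = 22.6325/7.795 = 2.90346…
r ≈ ln(R0)/T = ln(7.795)/2.90346… = 0.70725… → 0.707

0.707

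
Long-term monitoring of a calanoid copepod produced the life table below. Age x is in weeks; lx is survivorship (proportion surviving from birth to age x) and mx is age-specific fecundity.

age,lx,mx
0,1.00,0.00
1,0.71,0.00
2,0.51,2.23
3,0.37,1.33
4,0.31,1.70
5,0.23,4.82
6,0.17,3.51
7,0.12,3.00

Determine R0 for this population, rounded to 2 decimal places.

lx·mx by age: 0, 0, 1.1373, 0.4921, 0.527, 1.1086, 0.5967, 0.36
R0 = Σ lx·mx = 4.2217 → 4.22

4.22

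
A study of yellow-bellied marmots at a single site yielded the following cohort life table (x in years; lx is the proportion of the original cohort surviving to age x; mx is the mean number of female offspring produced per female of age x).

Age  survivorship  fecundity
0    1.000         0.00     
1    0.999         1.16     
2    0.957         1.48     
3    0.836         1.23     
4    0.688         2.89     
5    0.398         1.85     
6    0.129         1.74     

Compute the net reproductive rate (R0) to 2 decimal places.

lx·mx by age: 0, 1.15884, 1.41636, 1.02828, 1.98832, 0.7363, 0.22446
R0 = Σ lx·mx = 6.55256 → 6.55

6.55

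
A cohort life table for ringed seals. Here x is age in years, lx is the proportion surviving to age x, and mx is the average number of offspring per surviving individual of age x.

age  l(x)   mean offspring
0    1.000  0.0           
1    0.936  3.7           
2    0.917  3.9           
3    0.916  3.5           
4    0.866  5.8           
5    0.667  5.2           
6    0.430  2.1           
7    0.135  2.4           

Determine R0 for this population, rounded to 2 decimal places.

19.96

lx·mx by age: 0, 3.4632, 3.5763, 3.206, 5.0228, 3.4684, 0.903, 0.324
R0 = Σ lx·mx = 19.9637 → 19.96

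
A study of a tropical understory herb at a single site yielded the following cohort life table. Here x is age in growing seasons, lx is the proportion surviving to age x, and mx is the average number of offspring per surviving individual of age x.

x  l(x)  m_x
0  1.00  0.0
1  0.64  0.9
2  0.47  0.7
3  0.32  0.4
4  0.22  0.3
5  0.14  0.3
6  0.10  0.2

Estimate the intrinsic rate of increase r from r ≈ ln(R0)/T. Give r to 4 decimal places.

R0 = Σ lx·mx = 0 + 0.576 + 0.329 + 0.128 + 0.066 + 0.042 + 0.02 = 1.161
Σ x·lx·mx = 2.212; T = 2.212/1.161 = 1.90525…
r ≈ ln(R0)/T = ln(1.161)/1.90525… = 0.078353… → 0.0784

0.0784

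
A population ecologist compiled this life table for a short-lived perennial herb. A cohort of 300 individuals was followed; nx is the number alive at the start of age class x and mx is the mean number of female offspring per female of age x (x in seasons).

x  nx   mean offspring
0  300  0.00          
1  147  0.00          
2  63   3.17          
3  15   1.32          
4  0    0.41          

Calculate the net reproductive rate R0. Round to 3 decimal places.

0.732

lx = nx/n0 = nx/300: 1, 0.49, 0.21, 0.05, 0
lx·mx by age: 0, 0, 0.6657, 0.066, 0
R0 = Σ lx·mx = 0.7317 → 0.732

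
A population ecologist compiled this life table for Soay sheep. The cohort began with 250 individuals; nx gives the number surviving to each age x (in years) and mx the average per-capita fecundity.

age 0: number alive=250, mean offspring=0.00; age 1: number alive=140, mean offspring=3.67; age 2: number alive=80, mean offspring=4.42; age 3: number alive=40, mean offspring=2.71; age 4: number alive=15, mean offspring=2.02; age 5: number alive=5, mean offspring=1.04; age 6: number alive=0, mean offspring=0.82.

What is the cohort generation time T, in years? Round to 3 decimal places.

lx = nx/n0 = nx/250: 1, 0.56, 0.32, 0.16, 0.06, 0.02, 0
lx·mx: 0, 2.0552, 1.4144, 0.4336, 0.1212, 0.0208, 0 → R0 = 4.0452
x·lx·mx: 0, 2.0552, 2.8288, 1.3008, 0.4848, 0.104, 0 → Σ = 6.7736
T = 6.7736 / 4.0452 = 1.674478… → 1.674

1.674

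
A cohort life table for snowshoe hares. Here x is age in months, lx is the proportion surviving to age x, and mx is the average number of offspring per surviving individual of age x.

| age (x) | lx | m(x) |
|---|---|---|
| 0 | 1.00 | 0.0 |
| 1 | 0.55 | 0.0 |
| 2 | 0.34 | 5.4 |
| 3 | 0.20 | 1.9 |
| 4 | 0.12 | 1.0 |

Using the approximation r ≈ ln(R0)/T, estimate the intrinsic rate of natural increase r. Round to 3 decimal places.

0.375

R0 = Σ lx·mx = 0 + 0 + 1.836 + 0.38 + 0.12 = 2.336
Σ x·lx·mx = 5.292; T = 5.292/2.336 = 2.26541…
r ≈ ln(R0)/T = ln(2.336)/2.26541… = 0.37452… → 0.375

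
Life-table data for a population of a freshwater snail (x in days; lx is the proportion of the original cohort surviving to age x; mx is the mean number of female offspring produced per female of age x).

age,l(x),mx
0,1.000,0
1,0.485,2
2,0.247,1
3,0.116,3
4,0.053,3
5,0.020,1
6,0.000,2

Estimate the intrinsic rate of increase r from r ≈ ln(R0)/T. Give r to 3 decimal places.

0.299

R0 = Σ lx·mx = 0 + 0.97 + 0.247 + 0.348 + 0.159 + 0.02 + 0 = 1.744
Σ x·lx·mx = 3.244; T = 3.244/1.744 = 1.86009…
r ≈ ln(R0)/T = ln(1.744)/1.86009… = 0.29901… → 0.299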